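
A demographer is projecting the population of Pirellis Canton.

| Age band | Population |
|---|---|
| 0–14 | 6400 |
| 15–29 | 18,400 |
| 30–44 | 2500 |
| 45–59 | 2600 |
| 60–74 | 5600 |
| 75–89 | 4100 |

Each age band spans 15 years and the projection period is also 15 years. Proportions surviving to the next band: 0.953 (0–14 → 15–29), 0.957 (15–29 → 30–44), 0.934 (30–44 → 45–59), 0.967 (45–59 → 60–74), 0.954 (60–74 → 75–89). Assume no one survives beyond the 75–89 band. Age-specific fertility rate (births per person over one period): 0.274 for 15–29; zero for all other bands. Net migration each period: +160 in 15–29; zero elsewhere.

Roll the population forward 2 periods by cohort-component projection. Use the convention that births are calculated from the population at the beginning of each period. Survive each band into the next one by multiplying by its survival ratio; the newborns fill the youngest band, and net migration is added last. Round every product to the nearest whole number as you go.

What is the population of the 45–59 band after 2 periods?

Call the bands 1 to 6, youngest first.
— Period 1 —
Births: 18400 × 0.274 = 5042
Band 2: 6400 × 0.953 = 6099
Band 3: 18400 × 0.957 = 17609
Band 4: 2500 × 0.934 = 2335
Band 5: 2600 × 0.967 = 2514
Band 6: 5600 × 0.954 = 5342
Net migration: Band 2 + 160 → 6259
→ [5042, 6259, 17609, 2335, 2514, 5342]
— Period 2 —
Births: 6259 × 0.274 = 1715
Band 2: 5042 × 0.953 = 4805
Band 3: 6259 × 0.957 = 5990
Band 4: 17609 × 0.934 = 16447
Band 5: 2335 × 0.967 = 2258
Band 6: 2514 × 0.954 = 2398
Net migration: Band 2 + 160 → 4965
→ [1715, 4965, 5990, 16447, 2258, 2398]

16447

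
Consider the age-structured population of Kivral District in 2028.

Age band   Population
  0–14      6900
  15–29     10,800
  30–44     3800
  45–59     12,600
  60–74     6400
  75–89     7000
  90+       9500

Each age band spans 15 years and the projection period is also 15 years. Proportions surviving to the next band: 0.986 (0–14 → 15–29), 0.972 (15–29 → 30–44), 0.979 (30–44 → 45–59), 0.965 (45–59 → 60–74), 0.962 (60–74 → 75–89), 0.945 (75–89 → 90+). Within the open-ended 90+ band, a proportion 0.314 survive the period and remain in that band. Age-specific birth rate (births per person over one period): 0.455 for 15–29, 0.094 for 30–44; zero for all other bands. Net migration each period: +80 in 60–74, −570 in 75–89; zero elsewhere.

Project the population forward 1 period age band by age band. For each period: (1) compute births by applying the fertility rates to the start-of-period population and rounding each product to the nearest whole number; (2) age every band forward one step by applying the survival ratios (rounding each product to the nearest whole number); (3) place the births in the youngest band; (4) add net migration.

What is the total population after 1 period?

Call the bands 1 to 7, youngest first.
Period 1:
Births: 10800 × 0.455 = 4914  |  3800 × 0.094 = 357 → total 5271
Band 2: 6900 × 0.986 = 6803
Band 3: 10800 × 0.972 = 10498
Band 4: 3800 × 0.979 = 3720
Band 5: 12600 × 0.965 = 12159
Band 6: 6400 × 0.962 = 6157
Band 7: 7000 × 0.945 + 9500 × 0.314 = 6615 + 2983 = 9598
Net migration: Band 5 + 80 → 12239; Band 6 − 570 → 5587
End of period: [5271, 6803, 10498, 3720, 12239, 5587, 9598]
Total after period 1: 5271 + 6803 + 10498 + 3720 + 12239 + 5587 + 9598 = 53716

53716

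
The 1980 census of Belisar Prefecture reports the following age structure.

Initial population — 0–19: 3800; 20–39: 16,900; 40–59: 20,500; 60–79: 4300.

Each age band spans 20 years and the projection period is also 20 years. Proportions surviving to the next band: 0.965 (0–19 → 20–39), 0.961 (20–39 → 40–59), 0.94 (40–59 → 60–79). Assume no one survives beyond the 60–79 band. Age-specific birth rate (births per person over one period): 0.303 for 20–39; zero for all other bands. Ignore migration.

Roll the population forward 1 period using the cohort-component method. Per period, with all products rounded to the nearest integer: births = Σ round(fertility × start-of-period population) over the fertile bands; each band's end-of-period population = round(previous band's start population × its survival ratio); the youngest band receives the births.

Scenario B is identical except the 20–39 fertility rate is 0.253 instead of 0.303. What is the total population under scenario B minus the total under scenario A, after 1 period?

-845

Period 1:
Births: 16900 × 0.303 = 5121
20–39: 3800 × 0.965 = 3667
40–59: 16900 × 0.961 = 16241
60–79: 20500 × 0.94 = 19270
End of period: [5121, 3667, 16241, 19270]
Scenario A total after 1 period: 44299
Scenario B projection —
Period 1:
Births: 16900 × 0.253 = 4276
20–39: 3800 × 0.965 = 3667
40–59: 16900 × 0.961 = 16241
60–79: 20500 × 0.94 = 19270
End of period: [4276, 3667, 16241, 19270]
Scenario B total after 1 period: 43454
Difference B − A = 43454 − 44299 = -845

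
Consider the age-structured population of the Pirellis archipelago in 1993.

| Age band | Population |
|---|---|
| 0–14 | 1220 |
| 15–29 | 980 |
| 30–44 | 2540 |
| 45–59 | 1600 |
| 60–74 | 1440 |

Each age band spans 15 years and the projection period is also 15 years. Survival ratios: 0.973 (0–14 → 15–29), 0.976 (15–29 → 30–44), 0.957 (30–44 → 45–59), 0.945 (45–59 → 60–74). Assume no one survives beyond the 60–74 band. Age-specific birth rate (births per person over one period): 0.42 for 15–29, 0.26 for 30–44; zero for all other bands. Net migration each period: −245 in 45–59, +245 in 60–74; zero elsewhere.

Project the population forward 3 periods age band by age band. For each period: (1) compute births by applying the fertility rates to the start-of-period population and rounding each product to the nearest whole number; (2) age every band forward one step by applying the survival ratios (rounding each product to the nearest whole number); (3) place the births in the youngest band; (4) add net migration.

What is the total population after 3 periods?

4227

Numbering the groups 1..5 from youngest to oldest:
Period 1.
Births: 980 × 0.42 = 412 ; 2540 × 0.26 = 660 — total 1072
Group 2: 1220 × 0.973 = 1187
Group 3: 980 × 0.976 = 956
Group 4: 2540 × 0.957 = 2431
Group 5: 1600 × 0.945 = 1512
Net migration: Group 4 − 245 → 2186; Group 5 + 245 → 1757
Giving 1072 / 1187 / 956 / 2186 / 1757.
Period 2.
Births: 1187 × 0.42 = 499 ; 956 × 0.26 = 249 — total 748
Group 2: 1072 × 0.973 = 1043
Group 3: 1187 × 0.976 = 1159
Group 4: 956 × 0.957 = 915
Group 5: 2186 × 0.945 = 2066
Net migration: Group 4 − 245 → 670; Group 5 + 245 → 2311
Giving 748 / 1043 / 1159 / 670 / 2311.
Period 3.
Births: 1043 × 0.42 = 438 ; 1159 × 0.26 = 301 — total 739
Group 2: 748 × 0.973 = 728
Group 3: 1043 × 0.976 = 1018
Group 4: 1159 × 0.957 = 1109
Group 5: 670 × 0.945 = 633
Net migration: Group 4 − 245 → 864; Group 5 + 245 → 878
Giving 739 / 728 / 1018 / 864 / 878.
Total after period 3: 739 + 728 + 1018 + 864 + 878 = 4227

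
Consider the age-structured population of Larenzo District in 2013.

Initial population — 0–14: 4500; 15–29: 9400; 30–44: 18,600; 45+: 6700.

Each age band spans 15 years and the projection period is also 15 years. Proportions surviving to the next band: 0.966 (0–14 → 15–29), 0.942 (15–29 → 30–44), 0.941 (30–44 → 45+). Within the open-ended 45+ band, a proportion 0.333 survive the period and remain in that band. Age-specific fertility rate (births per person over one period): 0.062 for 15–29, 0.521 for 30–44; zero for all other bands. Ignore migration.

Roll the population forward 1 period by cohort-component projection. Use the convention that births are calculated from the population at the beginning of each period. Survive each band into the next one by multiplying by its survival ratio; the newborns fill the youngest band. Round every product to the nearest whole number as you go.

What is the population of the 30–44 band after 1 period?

8855

Call the bands 1 to 4, youngest first.
— Period 1 —
Births: 9400 × 0.062 = 583  |  18600 × 0.521 = 9691 ⇒ total 10274
Band 2: 4500 × 0.966 = 4347
Band 3: 9400 × 0.942 = 8855
Band 4: 18600 × 0.941 + 6700 × 0.333 = 17503 + 2231 = 19734
→ [10274, 4347, 8855, 19734]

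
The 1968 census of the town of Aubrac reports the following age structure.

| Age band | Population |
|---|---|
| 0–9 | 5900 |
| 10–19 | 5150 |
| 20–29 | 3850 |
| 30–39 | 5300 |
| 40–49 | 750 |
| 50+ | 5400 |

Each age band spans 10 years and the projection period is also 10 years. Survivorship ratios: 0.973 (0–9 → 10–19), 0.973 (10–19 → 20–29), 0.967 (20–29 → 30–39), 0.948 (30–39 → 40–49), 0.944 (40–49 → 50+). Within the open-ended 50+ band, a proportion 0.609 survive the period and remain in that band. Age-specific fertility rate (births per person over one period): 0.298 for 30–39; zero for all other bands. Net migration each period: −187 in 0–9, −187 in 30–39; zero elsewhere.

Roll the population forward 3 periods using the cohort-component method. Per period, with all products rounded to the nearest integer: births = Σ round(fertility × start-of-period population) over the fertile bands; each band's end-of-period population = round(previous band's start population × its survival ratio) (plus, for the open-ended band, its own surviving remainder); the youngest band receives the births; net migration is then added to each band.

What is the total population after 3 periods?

Let group 1 be 0–9 through group 6 = 50+.
After projecting period 1:
Births: 5300 × 0.298 = 1579
Group 2: 5900 × 0.973 = 5741
Group 3: 5150 × 0.973 = 5011
Group 4: 3850 × 0.967 = 3723
Group 5: 5300 × 0.948 = 5024
Group 6: 750 × 0.944 + 5400 × 0.609 = 708 + 3289 = 3997
Net migration: Group 1 − 187 → 1392; Group 4 − 187 → 3536
Giving 1392 / 5741 / 5011 / 3536 / 5024 / 3997.
After projecting period 2:
Births: 3536 × 0.298 = 1054
Group 2: 1392 × 0.973 = 1354
Group 3: 5741 × 0.973 = 5586
Group 4: 5011 × 0.967 = 4846
Group 5: 3536 × 0.948 = 3352
Group 6: 5024 × 0.944 + 3997 × 0.609 = 4743 + 2434 = 7177
Net migration: Group 1 − 187 → 867; Group 4 − 187 → 4659
Giving 867 / 1354 / 5586 / 4659 / 3352 / 7177.
After projecting period 3:
Births: 4659 × 0.298 = 1388
Group 2: 867 × 0.973 = 844
Group 3: 1354 × 0.973 = 1317
Group 4: 5586 × 0.967 = 5402
Group 5: 4659 × 0.948 = 4417
Group 6: 3352 × 0.944 + 7177 × 0.609 = 3164 + 4371 = 7535
Net migration: Group 1 − 187 → 1201; Group 4 − 187 → 5215
Giving 1201 / 844 / 1317 / 5215 / 4417 / 7535.
Total after period 3: 1201 + 844 + 1317 + 5215 + 4417 + 7535 = 20529

20529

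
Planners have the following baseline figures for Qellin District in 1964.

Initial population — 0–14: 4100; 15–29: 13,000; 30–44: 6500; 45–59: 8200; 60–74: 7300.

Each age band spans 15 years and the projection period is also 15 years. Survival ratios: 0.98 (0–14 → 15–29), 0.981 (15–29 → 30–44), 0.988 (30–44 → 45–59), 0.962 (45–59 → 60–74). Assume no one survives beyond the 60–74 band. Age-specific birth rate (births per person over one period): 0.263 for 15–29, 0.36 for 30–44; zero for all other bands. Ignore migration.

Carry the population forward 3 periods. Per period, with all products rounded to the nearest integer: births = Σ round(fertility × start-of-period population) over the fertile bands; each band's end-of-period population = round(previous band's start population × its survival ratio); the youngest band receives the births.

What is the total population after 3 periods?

[period 1]
Births: 13000 * 0.263 = 3419  |  6500 * 0.36 = 2340 ⇒ total 5759
15–29: 4100 * 0.98 = 4018
30–44: 13000 * 0.981 = 12753
45–59: 6500 * 0.988 = 6422
60–74: 8200 * 0.962 = 7888
→ [5759, 4018, 12753, 6422, 7888]
[period 2]
Births: 4018 * 0.263 = 1057  |  12753 * 0.36 = 4591 ⇒ total 5648
15–29: 5759 * 0.98 = 5644
30–44: 4018 * 0.981 = 3942
45–59: 12753 * 0.988 = 12600
60–74: 6422 * 0.962 = 6178
→ [5648, 5644, 3942, 12600, 6178]
[period 3]
Births: 5644 * 0.263 = 1484  |  3942 * 0.36 = 1419 ⇒ total 2903
15–29: 5648 * 0.98 = 5535
30–44: 5644 * 0.981 = 5537
45–59: 3942 * 0.988 = 3895
60–74: 12600 * 0.962 = 12121
→ [2903, 5535, 5537, 3895, 12121]
Total after period 3: 2903 + 5535 + 5537 + 3895 + 12121 = 29991

29991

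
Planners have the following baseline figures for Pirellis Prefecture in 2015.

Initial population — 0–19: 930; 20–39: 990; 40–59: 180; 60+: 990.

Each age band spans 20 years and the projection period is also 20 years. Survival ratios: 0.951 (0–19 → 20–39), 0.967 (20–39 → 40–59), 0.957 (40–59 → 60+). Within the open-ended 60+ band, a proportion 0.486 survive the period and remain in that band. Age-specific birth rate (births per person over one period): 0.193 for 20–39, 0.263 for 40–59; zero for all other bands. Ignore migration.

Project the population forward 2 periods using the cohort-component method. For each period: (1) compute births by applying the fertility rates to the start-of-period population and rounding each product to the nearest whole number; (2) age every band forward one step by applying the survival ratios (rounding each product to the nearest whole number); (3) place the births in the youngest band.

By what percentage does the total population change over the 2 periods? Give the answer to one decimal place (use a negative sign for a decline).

— Period 1 —
Births: 990 * 0.193 = 191  |  180 * 0.263 = 47 → 238
20–39: 930 * 0.951 = 884
40–59: 990 * 0.967 = 957
60+: 180 * 0.957 + 990 * 0.486 = 172 + 481 = 653
Giving 238 / 884 / 957 / 653.
— Period 2 —
Births: 884 * 0.193 = 171  |  957 * 0.263 = 252 → 423
20–39: 238 * 0.951 = 226
40–59: 884 * 0.967 = 855
60+: 957 * 0.957 + 653 * 0.486 = 916 + 317 = 1233
Giving 423 / 226 / 855 / 1233.
Total: 3090 → 2737; change = -353; percentage change = -11.4%

-11.4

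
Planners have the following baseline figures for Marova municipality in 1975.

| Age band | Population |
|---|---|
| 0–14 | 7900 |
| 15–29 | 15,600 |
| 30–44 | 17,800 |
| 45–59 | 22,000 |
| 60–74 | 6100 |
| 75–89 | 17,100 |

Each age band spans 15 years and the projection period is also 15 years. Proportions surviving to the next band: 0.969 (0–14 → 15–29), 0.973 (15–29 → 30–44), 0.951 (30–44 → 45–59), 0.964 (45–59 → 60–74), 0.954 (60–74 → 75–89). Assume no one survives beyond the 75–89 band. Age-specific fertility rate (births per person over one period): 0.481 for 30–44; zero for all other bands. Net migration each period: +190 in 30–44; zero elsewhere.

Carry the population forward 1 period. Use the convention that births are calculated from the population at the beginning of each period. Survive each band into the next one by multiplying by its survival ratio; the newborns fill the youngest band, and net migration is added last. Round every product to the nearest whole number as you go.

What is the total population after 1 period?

75541

— Period 1 —
Births: 17800 × 0.481 = 8562
15–29: 7900 × 0.969 = 7655
30–44: 15600 × 0.973 = 15179
45–59: 17800 × 0.951 = 16928
60–74: 22000 × 0.964 = 21208
75–89: 6100 × 0.954 = 5819
Net migration: 30–44 + 190 → 15369
End of period: [8562, 7655, 15369, 16928, 21208, 5819]
Total after period 1: 8562 + 7655 + 15369 + 16928 + 21208 + 5819 = 75541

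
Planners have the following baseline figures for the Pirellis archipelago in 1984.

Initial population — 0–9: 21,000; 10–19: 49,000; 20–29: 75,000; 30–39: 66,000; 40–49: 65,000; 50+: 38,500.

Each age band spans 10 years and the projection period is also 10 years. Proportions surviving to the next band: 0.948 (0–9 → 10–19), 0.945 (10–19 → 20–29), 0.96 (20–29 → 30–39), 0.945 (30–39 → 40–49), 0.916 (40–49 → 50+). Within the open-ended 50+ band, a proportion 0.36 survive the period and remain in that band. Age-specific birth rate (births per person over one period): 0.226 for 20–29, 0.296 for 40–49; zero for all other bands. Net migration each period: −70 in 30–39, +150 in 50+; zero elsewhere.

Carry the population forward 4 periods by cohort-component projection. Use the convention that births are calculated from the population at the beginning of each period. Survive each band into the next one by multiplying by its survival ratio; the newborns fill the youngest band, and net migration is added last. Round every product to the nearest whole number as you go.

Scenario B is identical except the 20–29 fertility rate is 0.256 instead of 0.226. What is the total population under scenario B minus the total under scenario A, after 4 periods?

[period 1]
Births: 75000 × 0.226 = 16950, 65000 × 0.296 = 19240 → 36190
10–19: 21000 × 0.948 = 19908
20–29: 49000 × 0.945 = 46305
30–39: 75000 × 0.96 = 72000
40–49: 66000 × 0.945 = 62370
50+: 65000 × 0.916 + 38500 × 0.36 = 59540 + 13860 = 73400
Net migration: 30–39 − 70 → 71930; 50+ + 150 → 73550
Population now: 0–9=36190, 10–19=19908, 20–29=46305, 30–39=71930, 40–49=62370, 50+=73550
[period 2]
Births: 46305 × 0.226 = 10465, 62370 × 0.296 = 18462 → 28927
10–19: 36190 × 0.948 = 34308
20–29: 19908 × 0.945 = 18813
30–39: 46305 × 0.96 = 44453
40–49: 71930 × 0.945 = 67974
50+: 62370 × 0.916 + 73550 × 0.36 = 57131 + 26478 = 83609
Net migration: 30–39 − 70 → 44383; 50+ + 150 → 83759
Population now: 0–9=28927, 10–19=34308, 20–29=18813, 30–39=44383, 40–49=67974, 50+=83759
[period 3]
Births: 18813 × 0.226 = 4252, 67974 × 0.296 = 20120 → 24372
10–19: 28927 × 0.948 = 27423
20–29: 34308 × 0.945 = 32421
30–39: 18813 × 0.96 = 18060
40–49: 44383 × 0.945 = 41942
50+: 67974 × 0.916 + 83759 × 0.36 = 62264 + 30153 = 92417
Net migration: 30–39 − 70 → 17990; 50+ + 150 → 92567
Population now: 0–9=24372, 10–19=27423, 20–29=32421, 30–39=17990, 40–49=41942, 50+=92567
[period 4]
Births: 32421 × 0.226 = 7327, 41942 × 0.296 = 12415 → 19742
10–19: 24372 × 0.948 = 23105
20–29: 27423 × 0.945 = 25915
30–39: 32421 × 0.96 = 31124
40–49: 17990 × 0.945 = 17001
50+: 41942 × 0.916 + 92567 × 0.36 = 38419 + 33324 = 71743
Net migration: 30–39 − 70 → 31054; 50+ + 150 → 71893
Population now: 0–9=19742, 10–19=23105, 20–29=25915, 30–39=31054, 40–49=17001, 50+=71893
Scenario A total after 4 periods: 188710
Scenario B projection —
[period 1]
Births: 75000 × 0.256 = 19200, 65000 × 0.296 = 19240 → 38440
10–19: 21000 × 0.948 = 19908
20–29: 49000 × 0.945 = 46305
30–39: 75000 × 0.96 = 72000
40–49: 66000 × 0.945 = 62370
50+: 65000 × 0.916 + 38500 × 0.36 = 59540 + 13860 = 73400
Net migration: 30–39 − 70 → 71930; 50+ + 150 → 73550
Population now: 0–9=38440, 10–19=19908, 20–29=46305, 30–39=71930, 40–49=62370, 50+=73550
[period 2]
Births: 46305 × 0.256 = 11854, 62370 × 0.296 = 18462 → 30316
10–19: 38440 × 0.948 = 36441
20–29: 19908 × 0.945 = 18813
30–39: 46305 × 0.96 = 44453
40–49: 71930 × 0.945 = 67974
50+: 62370 × 0.916 + 73550 × 0.36 = 57131 + 26478 = 83609
Net migration: 30–39 − 70 → 44383; 50+ + 150 → 83759
Population now: 0–9=30316, 10–19=36441, 20–29=18813, 30–39=44383, 40–49=67974, 50+=83759
[period 3]
Births: 18813 × 0.256 = 4816, 67974 × 0.296 = 20120 → 24936
10–19: 30316 × 0.948 = 28740
20–29: 36441 × 0.945 = 34437
30–39: 18813 × 0.96 = 18060
40–49: 44383 × 0.945 = 41942
50+: 67974 × 0.916 + 83759 × 0.36 = 62264 + 30153 = 92417
Net migration: 30–39 − 70 → 17990; 50+ + 150 → 92567
Population now: 0–9=24936, 10–19=28740, 20–29=34437, 30–39=17990, 40–49=41942, 50+=92567
[period 4]
Births: 34437 × 0.256 = 8816, 41942 × 0.296 = 12415 → 21231
10–19: 24936 × 0.948 = 23639
20–29: 28740 × 0.945 = 27159
30–39: 34437 × 0.96 = 33060
40–49: 17990 × 0.945 = 17001
50+: 41942 × 0.916 + 92567 × 0.36 = 38419 + 33324 = 71743
Net migration: 30–39 − 70 → 32990; 50+ + 150 → 71893
Population now: 0–9=21231, 10–19=23639, 20–29=27159, 30–39=32990, 40–49=17001, 50+=71893
Scenario B total after 4 periods: 193913
Difference B − A = 193913 − 188710 = 5203

5203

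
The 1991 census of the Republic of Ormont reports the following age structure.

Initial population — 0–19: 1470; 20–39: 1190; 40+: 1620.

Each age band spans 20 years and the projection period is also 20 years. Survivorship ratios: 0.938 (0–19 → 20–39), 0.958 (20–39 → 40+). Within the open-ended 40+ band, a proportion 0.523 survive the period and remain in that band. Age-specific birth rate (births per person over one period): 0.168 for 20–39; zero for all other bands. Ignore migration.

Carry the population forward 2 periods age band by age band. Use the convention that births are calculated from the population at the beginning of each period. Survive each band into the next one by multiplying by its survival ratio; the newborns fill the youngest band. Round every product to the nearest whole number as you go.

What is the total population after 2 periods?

2780

[period 1]
Births: 1190 * 0.168 = 200
20–39: 1470 * 0.938 = 1379
40+: 1190 * 0.958 + 1620 * 0.523 = 1140 + 847 = 1987
Giving 200 / 1379 / 1987.
[period 2]
Births: 1379 * 0.168 = 232
20–39: 200 * 0.938 = 188
40+: 1379 * 0.958 + 1987 * 0.523 = 1321 + 1039 = 2360
Giving 232 / 188 / 2360.
Total after period 2: 232 + 188 + 2360 = 2780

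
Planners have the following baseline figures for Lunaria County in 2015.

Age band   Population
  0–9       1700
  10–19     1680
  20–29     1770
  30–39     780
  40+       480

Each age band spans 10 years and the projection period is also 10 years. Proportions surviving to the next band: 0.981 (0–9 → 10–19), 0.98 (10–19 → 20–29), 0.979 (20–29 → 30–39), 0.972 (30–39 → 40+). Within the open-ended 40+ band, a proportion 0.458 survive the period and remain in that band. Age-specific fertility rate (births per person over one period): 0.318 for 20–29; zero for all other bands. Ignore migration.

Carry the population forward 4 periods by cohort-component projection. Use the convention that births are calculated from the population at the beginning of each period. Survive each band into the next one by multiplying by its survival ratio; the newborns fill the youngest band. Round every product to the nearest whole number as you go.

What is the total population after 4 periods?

[period 1]
Births: 1770 × 0.318 = 563
10–19: 1700 × 0.981 = 1668
20–29: 1680 × 0.98 = 1646
30–39: 1770 × 0.979 = 1733
40+: 780 × 0.972 + 480 × 0.458 = 758 + 220 = 978
Giving 563 / 1668 / 1646 / 1733 / 978.
[period 2]
Births: 1646 × 0.318 = 523
10–19: 563 × 0.981 = 552
20–29: 1668 × 0.98 = 1635
30–39: 1646 × 0.979 = 1611
40+: 1733 × 0.972 + 978 × 0.458 = 1684 + 448 = 2132
Giving 523 / 552 / 1635 / 1611 / 2132.
[period 3]
Births: 1635 × 0.318 = 520
10–19: 523 × 0.981 = 513
20–29: 552 × 0.98 = 541
30–39: 1635 × 0.979 = 1601
40+: 1611 × 0.972 + 2132 × 0.458 = 1566 + 976 = 2542
Giving 520 / 513 / 541 / 1601 / 2542.
[period 4]
Births: 541 × 0.318 = 172
10–19: 520 × 0.981 = 510
20–29: 513 × 0.98 = 503
30–39: 541 × 0.979 = 530
40+: 1601 × 0.972 + 2542 × 0.458 = 1556 + 1164 = 2720
Giving 172 / 510 / 503 / 530 / 2720.
Total after period 4: 172 + 510 + 503 + 530 + 2720 = 4435

4435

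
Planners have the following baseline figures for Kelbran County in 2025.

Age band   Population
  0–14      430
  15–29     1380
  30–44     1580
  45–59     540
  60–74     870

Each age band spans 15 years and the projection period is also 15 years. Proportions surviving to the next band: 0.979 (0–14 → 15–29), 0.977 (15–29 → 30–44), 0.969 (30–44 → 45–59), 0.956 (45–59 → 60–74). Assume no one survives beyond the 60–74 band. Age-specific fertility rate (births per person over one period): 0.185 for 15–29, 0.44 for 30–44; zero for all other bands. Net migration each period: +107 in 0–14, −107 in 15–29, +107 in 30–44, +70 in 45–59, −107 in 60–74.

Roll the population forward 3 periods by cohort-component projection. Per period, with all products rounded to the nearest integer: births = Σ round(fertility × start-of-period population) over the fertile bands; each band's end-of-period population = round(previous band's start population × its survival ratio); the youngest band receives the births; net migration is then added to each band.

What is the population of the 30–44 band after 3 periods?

1014

[period 1]
Births: 1380 × 0.185 = 255 ; 1580 × 0.44 = 695 — total 950
15–29: 430 × 0.979 = 421
30–44: 1380 × 0.977 = 1348
45–59: 1580 × 0.969 = 1531
60–74: 540 × 0.956 = 516
Net migration: 0–14 + 107 → 1057; 15–29 − 107 → 314; 30–44 + 107 → 1455; 45–59 + 70 → 1601; 60–74 − 107 → 409
End of period: [1057, 314, 1455, 1601, 409]
[period 2]
Births: 314 × 0.185 = 58 ; 1455 × 0.44 = 640 — total 698
15–29: 1057 × 0.979 = 1035
30–44: 314 × 0.977 = 307
45–59: 1455 × 0.969 = 1410
60–74: 1601 × 0.956 = 1531
Net migration: 0–14 + 107 → 805; 15–29 − 107 → 928; 30–44 + 107 → 414; 45–59 + 70 → 1480; 60–74 − 107 → 1424
End of period: [805, 928, 414, 1480, 1424]
[period 3]
Births: 928 × 0.185 = 172 ; 414 × 0.44 = 182 — total 354
15–29: 805 × 0.979 = 788
30–44: 928 × 0.977 = 907
45–59: 414 × 0.969 = 401
60–74: 1480 × 0.956 = 1415
Net migration: 0–14 + 107 → 461; 15–29 − 107 → 681; 30–44 + 107 → 1014; 45–59 + 70 → 471; 60–74 − 107 → 1308
End of period: [461, 681, 1014, 471, 1308]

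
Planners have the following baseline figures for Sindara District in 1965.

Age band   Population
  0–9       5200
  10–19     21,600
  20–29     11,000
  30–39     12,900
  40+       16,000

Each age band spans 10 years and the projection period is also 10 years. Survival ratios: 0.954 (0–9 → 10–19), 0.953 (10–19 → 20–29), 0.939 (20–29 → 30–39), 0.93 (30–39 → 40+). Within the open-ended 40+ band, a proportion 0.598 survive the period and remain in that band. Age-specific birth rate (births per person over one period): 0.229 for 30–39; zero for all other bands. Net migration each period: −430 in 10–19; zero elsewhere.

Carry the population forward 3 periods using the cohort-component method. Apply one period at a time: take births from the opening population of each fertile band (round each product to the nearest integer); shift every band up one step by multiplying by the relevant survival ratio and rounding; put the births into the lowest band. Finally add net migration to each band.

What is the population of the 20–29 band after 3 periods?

Let band 1 be 0–9 through band 5 = 40+.
After projecting period 1:
Births: 12900 × 0.229 = 2954
Band 2: 5200 × 0.954 = 4961
Band 3: 21600 × 0.953 = 20585
Band 4: 11000 × 0.939 = 10329
Band 5: 12900 × 0.93 + 16000 × 0.598 = 11997 + 9568 = 21565
Net migration: Band 2 − 430 → 4531
End of period: [2954, 4531, 20585, 10329, 21565]
After projecting period 2:
Births: 10329 × 0.229 = 2365
Band 2: 2954 × 0.954 = 2818
Band 3: 4531 × 0.953 = 4318
Band 4: 20585 × 0.939 = 19329
Band 5: 10329 × 0.93 + 21565 × 0.598 = 9606 + 12896 = 22502
Net migration: Band 2 − 430 → 2388
End of period: [2365, 2388, 4318, 19329, 22502]
After projecting period 3:
Births: 19329 × 0.229 = 4426
Band 2: 2365 × 0.954 = 2256
Band 3: 2388 × 0.953 = 2276
Band 4: 4318 × 0.939 = 4055
Band 5: 19329 × 0.93 + 22502 × 0.598 = 17976 + 13456 = 31432
Net migration: Band 2 − 430 → 1826
End of period: [4426, 1826, 2276, 4055, 31432]

2276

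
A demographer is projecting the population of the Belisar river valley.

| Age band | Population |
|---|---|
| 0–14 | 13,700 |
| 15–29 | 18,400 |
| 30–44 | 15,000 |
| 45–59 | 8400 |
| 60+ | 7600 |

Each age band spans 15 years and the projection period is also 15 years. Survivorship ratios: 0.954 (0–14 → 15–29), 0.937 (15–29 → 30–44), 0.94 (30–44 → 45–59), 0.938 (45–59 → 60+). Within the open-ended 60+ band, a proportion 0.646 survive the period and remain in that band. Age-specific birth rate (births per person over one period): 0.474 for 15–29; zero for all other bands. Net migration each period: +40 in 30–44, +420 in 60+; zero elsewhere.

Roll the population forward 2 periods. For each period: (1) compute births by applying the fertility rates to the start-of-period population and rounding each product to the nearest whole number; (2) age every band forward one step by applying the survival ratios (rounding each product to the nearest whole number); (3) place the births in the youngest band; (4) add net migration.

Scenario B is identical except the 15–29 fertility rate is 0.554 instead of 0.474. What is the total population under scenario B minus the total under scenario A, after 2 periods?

(Groups numbered youngest = 1 to oldest = 5.)
After projecting period 1:
Births: 18400 * 0.474 = 8722
Group 2: 13700 * 0.954 = 13070
Group 3: 18400 * 0.937 = 17241
Group 4: 15000 * 0.94 = 14100
Group 5: 8400 * 0.938 + 7600 * 0.646 = 7879 + 4910 = 12789
Net migration: Group 3 + 40 → 17281; Group 5 + 420 → 13209
End of period: [8722, 13070, 17281, 14100, 13209]
After projecting period 2:
Births: 13070 * 0.474 = 6195
Group 2: 8722 * 0.954 = 8321
Group 3: 13070 * 0.937 = 12247
Group 4: 17281 * 0.94 = 16244
Group 5: 14100 * 0.938 + 13209 * 0.646 = 13226 + 8533 = 21759
Net migration: Group 3 + 40 → 12287; Group 5 + 420 → 22179
End of period: [6195, 8321, 12287, 16244, 22179]
Scenario A total after 2 periods: 65226
Scenario B projection —
After projecting period 1:
Births: 18400 * 0.554 = 10194
Group 2: 13700 * 0.954 = 13070
Group 3: 18400 * 0.937 = 17241
Group 4: 15000 * 0.94 = 14100
Group 5: 8400 * 0.938 + 7600 * 0.646 = 7879 + 4910 = 12789
Net migration: Group 3 + 40 → 17281; Group 5 + 420 → 13209
End of period: [10194, 13070, 17281, 14100, 13209]
After projecting period 2:
Births: 13070 * 0.554 = 7241
Group 2: 10194 * 0.954 = 9725
Group 3: 13070 * 0.937 = 12247
Group 4: 17281 * 0.94 = 16244
Group 5: 14100 * 0.938 + 13209 * 0.646 = 13226 + 8533 = 21759
Net migration: Group 3 + 40 → 12287; Group 5 + 420 → 22179
End of period: [7241, 9725, 12287, 16244, 22179]
Scenario B total after 2 periods: 67676
Difference B − A = 67676 − 65226 = 2450

2450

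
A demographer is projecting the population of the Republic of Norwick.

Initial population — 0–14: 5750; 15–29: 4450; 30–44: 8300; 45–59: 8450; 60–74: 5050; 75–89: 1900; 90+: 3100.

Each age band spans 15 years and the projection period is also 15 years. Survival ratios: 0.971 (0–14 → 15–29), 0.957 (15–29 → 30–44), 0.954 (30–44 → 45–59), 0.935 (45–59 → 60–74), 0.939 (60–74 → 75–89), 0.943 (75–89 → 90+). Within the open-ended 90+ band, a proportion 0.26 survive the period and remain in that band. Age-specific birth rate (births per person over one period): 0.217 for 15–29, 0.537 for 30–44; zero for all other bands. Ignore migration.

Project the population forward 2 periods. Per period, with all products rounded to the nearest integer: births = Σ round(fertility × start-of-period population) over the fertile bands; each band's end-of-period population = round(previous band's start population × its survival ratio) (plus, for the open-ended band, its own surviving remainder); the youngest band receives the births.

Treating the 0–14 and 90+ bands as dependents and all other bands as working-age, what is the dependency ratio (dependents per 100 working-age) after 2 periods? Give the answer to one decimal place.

— Period 1 —
Births: 4450 × 0.217 = 966, 8300 × 0.537 = 4457 → 5423
15–29: 5750 × 0.971 = 5583
30–44: 4450 × 0.957 = 4259
45–59: 8300 × 0.954 = 7918
60–74: 8450 × 0.935 = 7901
75–89: 5050 × 0.939 = 4742
90+: 1900 × 0.943 + 3100 × 0.26 = 1792 + 806 = 2598
Population now: 0–14=5423, 15–29=5583, 30–44=4259, 45–59=7918, 60–74=7901, 75–89=4742, 90+=2598
— Period 2 —
Births: 5583 × 0.217 = 1212, 4259 × 0.537 = 2287 → 3499
15–29: 5423 × 0.971 = 5266
30–44: 5583 × 0.957 = 5343
45–59: 4259 × 0.954 = 4063
60–74: 7918 × 0.935 = 7403
75–89: 7901 × 0.939 = 7419
90+: 4742 × 0.943 + 2598 × 0.26 = 4472 + 675 = 5147
Population now: 0–14=3499, 15–29=5266, 30–44=5343, 45–59=4063, 60–74=7403, 75–89=7419, 90+=5147
Dependents (band 0–14 + band 90+) = 3499 + 5147 = 8646; working-age = 29494; ratio = 8646/29494 × 100 = 29.3

29.3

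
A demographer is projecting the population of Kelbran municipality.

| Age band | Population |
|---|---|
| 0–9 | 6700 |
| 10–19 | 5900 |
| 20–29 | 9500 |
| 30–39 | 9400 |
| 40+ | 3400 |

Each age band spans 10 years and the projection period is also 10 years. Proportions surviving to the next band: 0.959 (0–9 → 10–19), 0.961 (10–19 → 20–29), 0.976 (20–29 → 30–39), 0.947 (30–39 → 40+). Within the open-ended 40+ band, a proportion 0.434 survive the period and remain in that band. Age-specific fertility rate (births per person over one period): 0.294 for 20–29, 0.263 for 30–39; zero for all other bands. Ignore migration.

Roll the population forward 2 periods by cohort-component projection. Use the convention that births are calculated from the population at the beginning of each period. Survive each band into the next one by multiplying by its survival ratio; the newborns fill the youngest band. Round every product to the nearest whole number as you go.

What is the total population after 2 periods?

34148

Let band 1 be 0–9 through band 5 = 40+.
— Period 1 —
Births: 9500 * 0.294 = 2793  |  9400 * 0.263 = 2472 ⇒ total 5265
Band 2: 6700 * 0.959 = 6425
Band 3: 5900 * 0.961 = 5670
Band 4: 9500 * 0.976 = 9272
Band 5: 9400 * 0.947 + 3400 * 0.434 = 8902 + 1476 = 10378
Giving 5265 / 6425 / 5670 / 9272 / 10378.
— Period 2 —
Births: 5670 * 0.294 = 1667  |  9272 * 0.263 = 2439 ⇒ total 4106
Band 2: 5265 * 0.959 = 5049
Band 3: 6425 * 0.961 = 6174
Band 4: 5670 * 0.976 = 5534
Band 5: 9272 * 0.947 + 10378 * 0.434 = 8781 + 4504 = 13285
Giving 4106 / 5049 / 6174 / 5534 / 13285.
Total after period 2: 4106 + 5049 + 6174 + 5534 + 13285 = 34148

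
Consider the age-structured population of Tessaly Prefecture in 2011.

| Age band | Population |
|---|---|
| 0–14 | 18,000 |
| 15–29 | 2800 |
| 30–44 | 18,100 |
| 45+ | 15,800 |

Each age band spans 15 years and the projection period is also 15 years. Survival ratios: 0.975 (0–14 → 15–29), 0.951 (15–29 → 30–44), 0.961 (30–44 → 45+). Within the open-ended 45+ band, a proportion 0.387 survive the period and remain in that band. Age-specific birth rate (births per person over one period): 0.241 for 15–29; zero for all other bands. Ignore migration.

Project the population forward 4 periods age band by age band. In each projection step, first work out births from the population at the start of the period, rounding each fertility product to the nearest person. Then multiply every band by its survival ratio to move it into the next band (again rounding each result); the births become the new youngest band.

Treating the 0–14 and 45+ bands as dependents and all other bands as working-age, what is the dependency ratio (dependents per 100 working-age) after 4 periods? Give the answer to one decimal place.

234.2

After projecting period 1:
Births: 2800 * 0.241 = 675
15–29: 18000 * 0.975 = 17550
30–44: 2800 * 0.951 = 2663
45+: 18100 * 0.961 + 15800 * 0.387 = 17394 + 6115 = 23509
Giving 675 / 17550 / 2663 / 23509.
After projecting period 2:
Births: 17550 * 0.241 = 4230
15–29: 675 * 0.975 = 658
30–44: 17550 * 0.951 = 16690
45+: 2663 * 0.961 + 23509 * 0.387 = 2559 + 9098 = 11657
Giving 4230 / 658 / 16690 / 11657.
After projecting period 3:
Births: 658 * 0.241 = 159
15–29: 4230 * 0.975 = 4124
30–44: 658 * 0.951 = 626
45+: 16690 * 0.961 + 11657 * 0.387 = 16039 + 4511 = 20550
Giving 159 / 4124 / 626 / 20550.
After projecting period 4:
Births: 4124 * 0.241 = 994
15–29: 159 * 0.975 = 155
30–44: 4124 * 0.951 = 3922
45+: 626 * 0.961 + 20550 * 0.387 = 602 + 7953 = 8555
Giving 994 / 155 / 3922 / 8555.
Dependents (band 0–14 + band 45+) = 994 + 8555 = 9549; working-age = 4077; ratio = 9549/4077 × 100 = 234.2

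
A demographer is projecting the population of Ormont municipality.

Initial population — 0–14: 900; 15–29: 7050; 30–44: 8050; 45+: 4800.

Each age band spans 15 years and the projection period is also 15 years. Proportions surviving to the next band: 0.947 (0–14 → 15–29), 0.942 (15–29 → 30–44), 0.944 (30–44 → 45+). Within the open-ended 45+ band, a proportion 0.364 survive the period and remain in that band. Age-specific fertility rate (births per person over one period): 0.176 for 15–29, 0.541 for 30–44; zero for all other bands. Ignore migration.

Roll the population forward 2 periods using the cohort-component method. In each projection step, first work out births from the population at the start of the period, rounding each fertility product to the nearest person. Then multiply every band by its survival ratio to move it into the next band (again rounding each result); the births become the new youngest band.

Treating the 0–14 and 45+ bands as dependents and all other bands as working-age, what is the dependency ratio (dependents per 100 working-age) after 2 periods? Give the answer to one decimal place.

Period 1:
Births: 7050 × 0.176 = 1241  |  8050 × 0.541 = 4355 → 5596
15–29: 900 × 0.947 = 852
30–44: 7050 × 0.942 = 6641
45+: 8050 × 0.944 + 4800 × 0.364 = 7599 + 1747 = 9346
Giving 5596 / 852 / 6641 / 9346.
Period 2:
Births: 852 × 0.176 = 150  |  6641 × 0.541 = 3593 → 3743
15–29: 5596 × 0.947 = 5299
30–44: 852 × 0.942 = 803
45+: 6641 × 0.944 + 9346 × 0.364 = 6269 + 3402 = 9671
Giving 3743 / 5299 / 803 / 9671.
Dependents (band 0–14 + band 45+) = 3743 + 9671 = 13414; working-age = 6102; ratio = 13414/6102 × 100 = 219.8

219.8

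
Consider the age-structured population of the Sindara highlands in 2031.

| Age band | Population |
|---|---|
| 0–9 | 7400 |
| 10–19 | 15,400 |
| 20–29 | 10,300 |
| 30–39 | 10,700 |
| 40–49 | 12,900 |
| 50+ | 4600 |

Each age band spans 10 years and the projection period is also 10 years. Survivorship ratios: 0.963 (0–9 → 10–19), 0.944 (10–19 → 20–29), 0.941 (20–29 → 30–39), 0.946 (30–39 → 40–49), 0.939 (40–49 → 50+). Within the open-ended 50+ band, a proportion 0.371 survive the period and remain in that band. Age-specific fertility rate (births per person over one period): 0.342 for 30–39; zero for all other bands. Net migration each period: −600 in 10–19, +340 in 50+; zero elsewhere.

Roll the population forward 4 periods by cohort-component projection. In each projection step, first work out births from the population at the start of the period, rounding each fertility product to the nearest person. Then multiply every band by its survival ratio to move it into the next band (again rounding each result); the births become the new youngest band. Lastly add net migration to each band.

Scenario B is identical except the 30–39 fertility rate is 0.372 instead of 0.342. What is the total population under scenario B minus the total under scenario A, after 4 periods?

Numbering the groups 1..6 from youngest to oldest:
After projecting period 1:
Births: 10700 * 0.342 = 3659
Group 2: 7400 * 0.963 = 7126
Group 3: 15400 * 0.944 = 14538
Group 4: 10300 * 0.941 = 9692
Group 5: 10700 * 0.946 = 10122
Group 6: 12900 * 0.939 + 4600 * 0.371 = 12113 + 1707 = 13820
Net migration: Group 2 − 600 → 6526; Group 6 + 340 → 14160
Giving 3659 / 6526 / 14538 / 9692 / 10122 / 14160.
After projecting period 2:
Births: 9692 * 0.342 = 3315
Group 2: 3659 * 0.963 = 3524
Group 3: 6526 * 0.944 = 6161
Group 4: 14538 * 0.941 = 13680
Group 5: 9692 * 0.946 = 9169
Group 6: 10122 * 0.939 + 14160 * 0.371 = 9505 + 5253 = 14758
Net migration: Group 2 − 600 → 2924; Group 6 + 340 → 15098
Giving 3315 / 2924 / 6161 / 13680 / 9169 / 15098.
After projecting period 3:
Births: 13680 * 0.342 = 4679
Group 2: 3315 * 0.963 = 3192
Group 3: 2924 * 0.944 = 2760
Group 4: 6161 * 0.941 = 5798
Group 5: 13680 * 0.946 = 12941
Group 6: 9169 * 0.939 + 15098 * 0.371 = 8610 + 5601 = 14211
Net migration: Group 2 − 600 → 2592; Group 6 + 340 → 14551
Giving 4679 / 2592 / 2760 / 5798 / 12941 / 14551.
After projecting period 4:
Births: 5798 * 0.342 = 1983
Group 2: 4679 * 0.963 = 4506
Group 3: 2592 * 0.944 = 2447
Group 4: 2760 * 0.941 = 2597
Group 5: 5798 * 0.946 = 5485
Group 6: 12941 * 0.939 + 14551 * 0.371 = 12152 + 5398 = 17550
Net migration: Group 2 − 600 → 3906; Group 6 + 340 → 17890
Giving 1983 / 3906 / 2447 / 2597 / 5485 / 17890.
Scenario A total after 4 periods: 34308
Scenario B projection —
After projecting period 1:
Births: 10700 * 0.372 = 3980
Group 2: 7400 * 0.963 = 7126
Group 3: 15400 * 0.944 = 14538
Group 4: 10300 * 0.941 = 9692
Group 5: 10700 * 0.946 = 10122
Group 6: 12900 * 0.939 + 4600 * 0.371 = 12113 + 1707 = 13820
Net migration: Group 2 − 600 → 6526; Group 6 + 340 → 14160
Giving 3980 / 6526 / 14538 / 9692 / 10122 / 14160.
After projecting period 2:
Births: 9692 * 0.372 = 3605
Group 2: 3980 * 0.963 = 3833
Group 3: 6526 * 0.944 = 6161
Group 4: 14538 * 0.941 = 13680
Group 5: 9692 * 0.946 = 9169
Group 6: 10122 * 0.939 + 14160 * 0.371 = 9505 + 5253 = 14758
Net migration: Group 2 − 600 → 3233; Group 6 + 340 → 15098
Giving 3605 / 3233 / 6161 / 13680 / 9169 / 15098.
After projecting period 3:
Births: 13680 * 0.372 = 5089
Group 2: 3605 * 0.963 = 3472
Group 3: 3233 * 0.944 = 3052
Group 4: 6161 * 0.941 = 5798
Group 5: 13680 * 0.946 = 12941
Group 6: 9169 * 0.939 + 15098 * 0.371 = 8610 + 5601 = 14211
Net migration: Group 2 − 600 → 2872; Group 6 + 340 → 14551
Giving 5089 / 2872 / 3052 / 5798 / 12941 / 14551.
After projecting period 4:
Births: 5798 * 0.372 = 2157
Group 2: 5089 * 0.963 = 4901
Group 3: 2872 * 0.944 = 2711
Group 4: 3052 * 0.941 = 2872
Group 5: 5798 * 0.946 = 5485
Group 6: 12941 * 0.939 + 14551 * 0.371 = 12152 + 5398 = 17550
Net migration: Group 2 − 600 → 4301; Group 6 + 340 → 17890
Giving 2157 / 4301 / 2711 / 2872 / 5485 / 17890.
Scenario B total after 4 periods: 35416
Difference B − A = 35416 − 34308 = 1108

1108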